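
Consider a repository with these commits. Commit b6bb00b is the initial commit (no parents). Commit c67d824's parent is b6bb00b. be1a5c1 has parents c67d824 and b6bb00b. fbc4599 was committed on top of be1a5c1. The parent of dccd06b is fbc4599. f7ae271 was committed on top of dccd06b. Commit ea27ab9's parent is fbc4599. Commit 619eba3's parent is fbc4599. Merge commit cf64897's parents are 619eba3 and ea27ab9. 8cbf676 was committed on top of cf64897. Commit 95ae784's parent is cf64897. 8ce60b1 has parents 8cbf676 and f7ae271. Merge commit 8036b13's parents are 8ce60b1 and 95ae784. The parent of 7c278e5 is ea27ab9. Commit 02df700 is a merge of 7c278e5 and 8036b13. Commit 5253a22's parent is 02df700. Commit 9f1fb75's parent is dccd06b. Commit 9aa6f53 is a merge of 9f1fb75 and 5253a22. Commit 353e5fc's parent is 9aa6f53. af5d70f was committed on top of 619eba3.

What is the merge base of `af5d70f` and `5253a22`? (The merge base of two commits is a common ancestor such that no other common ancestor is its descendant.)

619eba3

Ancestors of af5d70f: {619eba3, af5d70f, b6bb00b, be1a5c1, c67d824, fbc4599}.
Ancestors of 5253a22: {02df700, 5253a22, 619eba3, 7c278e5, 8036b13, 8cbf676, 8ce60b1, 95ae784, b6bb00b, be1a5c1, c67d824, cf64897, dccd06b, ea27ab9, f7ae271, fbc4599}.
Common ancestors: {619eba3, b6bb00b, be1a5c1, c67d824, fbc4599}.
Among these, 619eba3 is not an ancestor of any other common ancestor — it is the merge base.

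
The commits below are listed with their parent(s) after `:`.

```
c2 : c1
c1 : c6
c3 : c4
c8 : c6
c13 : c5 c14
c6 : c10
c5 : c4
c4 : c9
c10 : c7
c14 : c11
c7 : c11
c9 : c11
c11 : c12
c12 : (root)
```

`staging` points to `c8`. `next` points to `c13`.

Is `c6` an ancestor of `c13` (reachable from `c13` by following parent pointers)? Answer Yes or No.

No

Ancestors of c13: {c11, c12, c13, c14, c4, c5, c9}.
c6 is not in that set, so it is not an ancestor of c13.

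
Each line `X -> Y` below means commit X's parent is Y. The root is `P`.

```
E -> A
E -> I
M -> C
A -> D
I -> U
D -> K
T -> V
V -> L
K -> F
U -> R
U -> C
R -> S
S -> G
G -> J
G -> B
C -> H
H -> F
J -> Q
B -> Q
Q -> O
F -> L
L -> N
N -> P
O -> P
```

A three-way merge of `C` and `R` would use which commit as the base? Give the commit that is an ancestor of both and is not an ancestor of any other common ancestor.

Ancestors of C: {C, F, H, L, N, P}.
Ancestors of R: {B, G, J, O, P, Q, R, S}.
Common ancestors: {P}.
The only common ancestor is P, so it is the merge base.

P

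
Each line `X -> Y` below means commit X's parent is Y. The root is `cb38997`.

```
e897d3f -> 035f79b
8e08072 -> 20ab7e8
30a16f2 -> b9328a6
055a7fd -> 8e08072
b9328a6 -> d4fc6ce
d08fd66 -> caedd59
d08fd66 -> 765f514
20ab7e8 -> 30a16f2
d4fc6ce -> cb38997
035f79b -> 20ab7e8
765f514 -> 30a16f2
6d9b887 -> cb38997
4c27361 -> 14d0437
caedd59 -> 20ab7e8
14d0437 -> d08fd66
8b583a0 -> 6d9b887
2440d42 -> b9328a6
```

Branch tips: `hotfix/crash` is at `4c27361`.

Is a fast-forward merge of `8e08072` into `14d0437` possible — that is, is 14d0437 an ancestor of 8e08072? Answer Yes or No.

A fast-forward from 14d0437 to 8e08072 is possible iff 14d0437 is an ancestor of 8e08072.
Ancestors of 8e08072: {20ab7e8, 30a16f2, 8e08072, b9328a6, cb38997, d4fc6ce}.
14d0437 is not among them, so fast-forward is not possible.

No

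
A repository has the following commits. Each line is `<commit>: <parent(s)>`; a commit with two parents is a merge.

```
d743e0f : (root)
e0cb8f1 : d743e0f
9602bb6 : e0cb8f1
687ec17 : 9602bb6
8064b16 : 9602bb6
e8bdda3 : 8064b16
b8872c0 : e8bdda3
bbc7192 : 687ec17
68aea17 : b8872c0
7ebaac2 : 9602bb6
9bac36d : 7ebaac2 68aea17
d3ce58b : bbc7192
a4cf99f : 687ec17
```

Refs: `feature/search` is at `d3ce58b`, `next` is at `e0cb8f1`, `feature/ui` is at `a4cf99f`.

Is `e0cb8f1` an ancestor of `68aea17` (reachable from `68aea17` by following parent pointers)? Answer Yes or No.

Ancestors of 68aea17 (commits reachable by following parents): {68aea17, 8064b16, 9602bb6, b8872c0, d743e0f, e0cb8f1, e8bdda3}.
e0cb8f1 is in that set, so it is an ancestor of 68aea17.

Yes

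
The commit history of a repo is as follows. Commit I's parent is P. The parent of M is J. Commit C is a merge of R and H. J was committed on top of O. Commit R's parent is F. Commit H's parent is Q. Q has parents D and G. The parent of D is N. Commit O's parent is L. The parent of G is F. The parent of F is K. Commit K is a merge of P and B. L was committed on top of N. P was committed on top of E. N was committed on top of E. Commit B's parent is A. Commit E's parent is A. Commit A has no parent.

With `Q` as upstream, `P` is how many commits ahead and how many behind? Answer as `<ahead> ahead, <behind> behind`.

Reachable from P: {A, E, P}.
Reachable from Q: {A, B, D, E, F, G, K, N, P, Q}.
Only in P's history (ahead): {} — 0.
Only in Q's history (behind): {B, D, F, G, K, N, Q} — 7.

0 ahead, 7 behind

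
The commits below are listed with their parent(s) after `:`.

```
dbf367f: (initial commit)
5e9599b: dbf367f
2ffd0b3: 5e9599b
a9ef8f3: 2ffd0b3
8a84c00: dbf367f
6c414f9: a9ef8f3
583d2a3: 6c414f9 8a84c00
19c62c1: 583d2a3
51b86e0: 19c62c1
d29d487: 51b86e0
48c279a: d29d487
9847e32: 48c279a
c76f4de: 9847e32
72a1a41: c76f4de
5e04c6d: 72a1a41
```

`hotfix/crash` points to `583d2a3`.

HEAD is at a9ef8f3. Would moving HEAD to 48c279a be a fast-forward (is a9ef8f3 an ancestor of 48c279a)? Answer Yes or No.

Yes

A fast-forward from a9ef8f3 to 48c279a is possible iff a9ef8f3 is an ancestor of 48c279a.
Ancestors of 48c279a: {19c62c1, 2ffd0b3, 48c279a, 51b86e0, 583d2a3, 5e9599b, 6c414f9, 8a84c00, a9ef8f3, d29d487, dbf367f}.
a9ef8f3 is among them, so fast-forward is possible.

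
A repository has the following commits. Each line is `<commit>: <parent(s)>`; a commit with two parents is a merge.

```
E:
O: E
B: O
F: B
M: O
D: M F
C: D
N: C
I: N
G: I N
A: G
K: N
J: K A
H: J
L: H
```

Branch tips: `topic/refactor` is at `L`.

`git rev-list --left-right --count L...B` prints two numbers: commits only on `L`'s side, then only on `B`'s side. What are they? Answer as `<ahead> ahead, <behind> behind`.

Reachable from L: {A, B, C, D, E, F, G, H, I, J, K, L, M, N, O}.
Reachable from B: {B, E, O}.
Only in L's history (ahead): {A, C, D, F, G, H, I, J, K, L, M, N} — 12.
Only in B's history (behind): {} — 0.

12 ahead, 0 behind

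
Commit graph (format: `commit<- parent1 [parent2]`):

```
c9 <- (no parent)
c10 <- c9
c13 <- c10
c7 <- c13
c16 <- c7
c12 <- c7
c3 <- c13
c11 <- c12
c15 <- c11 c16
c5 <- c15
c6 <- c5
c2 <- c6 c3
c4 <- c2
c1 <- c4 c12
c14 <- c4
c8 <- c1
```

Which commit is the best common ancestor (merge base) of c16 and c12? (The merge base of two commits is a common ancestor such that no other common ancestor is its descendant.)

Ancestors of c16: {c10, c13, c16, c7, c9}.
Ancestors of c12: {c10, c12, c13, c7, c9}.
Common ancestors: {c10, c13, c7, c9}.
Among these, c7 is not an ancestor of any other common ancestor — it is the merge base.

c7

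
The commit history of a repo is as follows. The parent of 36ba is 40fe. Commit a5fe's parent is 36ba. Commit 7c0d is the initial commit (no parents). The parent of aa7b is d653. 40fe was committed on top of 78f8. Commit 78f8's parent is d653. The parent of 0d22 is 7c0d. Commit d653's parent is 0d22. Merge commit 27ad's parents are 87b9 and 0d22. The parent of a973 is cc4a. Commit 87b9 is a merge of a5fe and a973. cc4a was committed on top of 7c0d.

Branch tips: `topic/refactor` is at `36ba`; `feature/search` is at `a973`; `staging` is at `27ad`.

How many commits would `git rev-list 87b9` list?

10

Walking parent pointers from 87b9: reachable set = {0d22, 36ba, 40fe, 78f8, 7c0d, 87b9, a5fe, a973, cc4a, d653}.
That is 10 commits.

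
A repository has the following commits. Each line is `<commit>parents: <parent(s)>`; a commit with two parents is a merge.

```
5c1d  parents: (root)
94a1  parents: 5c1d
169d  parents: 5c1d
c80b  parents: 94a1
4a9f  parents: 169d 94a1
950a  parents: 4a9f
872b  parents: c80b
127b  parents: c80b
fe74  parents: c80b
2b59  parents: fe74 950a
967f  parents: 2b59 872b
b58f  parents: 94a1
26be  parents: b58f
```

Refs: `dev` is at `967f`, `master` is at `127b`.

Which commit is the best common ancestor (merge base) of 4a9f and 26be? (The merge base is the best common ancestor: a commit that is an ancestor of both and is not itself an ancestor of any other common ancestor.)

94a1

Ancestors of 4a9f: {169d, 4a9f, 5c1d, 94a1}.
Ancestors of 26be: {26be, 5c1d, 94a1, b58f}.
Common ancestors: {5c1d, 94a1}.
Among these, 94a1 is not an ancestor of any other common ancestor — it is the merge base.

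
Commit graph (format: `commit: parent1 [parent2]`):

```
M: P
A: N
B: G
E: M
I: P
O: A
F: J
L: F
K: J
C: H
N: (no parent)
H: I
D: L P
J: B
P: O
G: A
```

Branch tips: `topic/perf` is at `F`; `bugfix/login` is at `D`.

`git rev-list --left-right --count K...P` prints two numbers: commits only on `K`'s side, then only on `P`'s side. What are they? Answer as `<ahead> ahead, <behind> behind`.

Reachable from K: {A, B, G, J, K, N}.
Reachable from P: {A, N, O, P}.
Only in K's history (ahead): {B, G, J, K} — 4.
Only in P's history (behind): {O, P} — 2.

4 ahead, 2 behind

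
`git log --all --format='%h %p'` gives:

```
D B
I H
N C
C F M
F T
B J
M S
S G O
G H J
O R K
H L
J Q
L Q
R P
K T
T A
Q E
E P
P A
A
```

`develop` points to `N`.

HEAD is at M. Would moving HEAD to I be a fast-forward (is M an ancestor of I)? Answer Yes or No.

A fast-forward from M to I is possible iff M is an ancestor of I.
Ancestors of I: {A, E, H, I, L, P, Q}.
M is not among them, so fast-forward is not possible.

No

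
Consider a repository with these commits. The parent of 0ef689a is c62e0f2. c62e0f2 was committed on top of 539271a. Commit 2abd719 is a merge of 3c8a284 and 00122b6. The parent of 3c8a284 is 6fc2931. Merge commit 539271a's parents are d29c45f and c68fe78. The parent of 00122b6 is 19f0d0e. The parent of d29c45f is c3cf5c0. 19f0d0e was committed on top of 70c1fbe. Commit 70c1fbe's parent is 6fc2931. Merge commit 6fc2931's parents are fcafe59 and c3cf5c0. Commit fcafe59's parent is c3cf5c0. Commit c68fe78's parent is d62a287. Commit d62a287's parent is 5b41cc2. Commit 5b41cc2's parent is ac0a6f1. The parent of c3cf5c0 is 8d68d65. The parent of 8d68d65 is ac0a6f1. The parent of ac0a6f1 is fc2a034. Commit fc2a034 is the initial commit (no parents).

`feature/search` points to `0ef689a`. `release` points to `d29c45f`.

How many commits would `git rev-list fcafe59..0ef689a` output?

Reachable from 0ef689a: {0ef689a, 539271a, 5b41cc2, 8d68d65, ac0a6f1, c3cf5c0, c62e0f2, c68fe78, d29c45f, d62a287, fc2a034}.
Reachable from fcafe59: {8d68d65, ac0a6f1, c3cf5c0, fc2a034, fcafe59}.
In 0ef689a's history but not fcafe59's: {0ef689a, 539271a, 5b41cc2, c62e0f2, c68fe78, d29c45f, d62a287} — 7 commits.

7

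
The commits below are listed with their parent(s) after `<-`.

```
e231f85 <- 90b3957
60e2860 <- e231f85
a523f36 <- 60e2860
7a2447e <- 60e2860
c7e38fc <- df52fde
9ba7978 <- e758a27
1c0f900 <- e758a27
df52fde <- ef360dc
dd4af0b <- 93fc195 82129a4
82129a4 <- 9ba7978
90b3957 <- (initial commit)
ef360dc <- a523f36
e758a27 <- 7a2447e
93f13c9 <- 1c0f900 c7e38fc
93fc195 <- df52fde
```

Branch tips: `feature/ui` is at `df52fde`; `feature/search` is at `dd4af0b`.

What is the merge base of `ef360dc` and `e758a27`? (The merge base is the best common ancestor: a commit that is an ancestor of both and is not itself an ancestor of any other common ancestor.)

Ancestors of ef360dc: {60e2860, 90b3957, a523f36, e231f85, ef360dc}.
Ancestors of e758a27: {60e2860, 7a2447e, 90b3957, e231f85, e758a27}.
Common ancestors: {60e2860, 90b3957, e231f85}.
Among these, 60e2860 is not an ancestor of any other common ancestor — it is the merge base.

60e2860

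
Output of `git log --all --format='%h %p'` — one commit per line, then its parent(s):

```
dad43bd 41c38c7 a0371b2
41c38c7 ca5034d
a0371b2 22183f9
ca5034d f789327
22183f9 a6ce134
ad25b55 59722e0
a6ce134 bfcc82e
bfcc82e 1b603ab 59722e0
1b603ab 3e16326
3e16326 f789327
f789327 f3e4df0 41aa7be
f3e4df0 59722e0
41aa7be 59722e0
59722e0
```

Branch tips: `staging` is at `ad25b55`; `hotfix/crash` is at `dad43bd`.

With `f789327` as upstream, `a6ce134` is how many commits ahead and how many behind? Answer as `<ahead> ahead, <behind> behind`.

Reachable from a6ce134: {1b603ab, 3e16326, 41aa7be, 59722e0, a6ce134, bfcc82e, f3e4df0, f789327}.
Reachable from f789327: {41aa7be, 59722e0, f3e4df0, f789327}.
Only in a6ce134's history (ahead): {1b603ab, 3e16326, a6ce134, bfcc82e} — 4.
Only in f789327's history (behind): {} — 0.

4 ahead, 0 behind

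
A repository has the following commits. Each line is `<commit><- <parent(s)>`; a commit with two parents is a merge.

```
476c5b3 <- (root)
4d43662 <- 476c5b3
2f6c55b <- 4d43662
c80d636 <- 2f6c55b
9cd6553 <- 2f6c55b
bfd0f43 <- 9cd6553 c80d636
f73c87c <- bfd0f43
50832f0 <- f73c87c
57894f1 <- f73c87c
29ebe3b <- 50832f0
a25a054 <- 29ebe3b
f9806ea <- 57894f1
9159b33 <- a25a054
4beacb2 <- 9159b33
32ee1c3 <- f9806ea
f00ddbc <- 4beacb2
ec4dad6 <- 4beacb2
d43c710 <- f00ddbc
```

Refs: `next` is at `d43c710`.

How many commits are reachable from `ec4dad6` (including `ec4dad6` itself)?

13

Walking parent pointers from ec4dad6: reachable set = {29ebe3b, 2f6c55b, 476c5b3, 4beacb2, 4d43662, 50832f0, 9159b33, 9cd6553, a25a054, bfd0f43, c80d636, ec4dad6, f73c87c}.
That is 13 commits.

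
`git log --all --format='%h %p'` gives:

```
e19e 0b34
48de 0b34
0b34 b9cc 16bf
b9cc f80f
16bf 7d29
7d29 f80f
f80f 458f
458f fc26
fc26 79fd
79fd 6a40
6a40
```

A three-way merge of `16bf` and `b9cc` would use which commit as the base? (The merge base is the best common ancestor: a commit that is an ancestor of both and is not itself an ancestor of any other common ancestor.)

f80f

Ancestors of 16bf: {16bf, 458f, 6a40, 79fd, 7d29, f80f, fc26}.
Ancestors of b9cc: {458f, 6a40, 79fd, b9cc, f80f, fc26}.
Common ancestors: {458f, 6a40, 79fd, f80f, fc26}.
Among these, f80f is not an ancestor of any other common ancestor — it is the merge base.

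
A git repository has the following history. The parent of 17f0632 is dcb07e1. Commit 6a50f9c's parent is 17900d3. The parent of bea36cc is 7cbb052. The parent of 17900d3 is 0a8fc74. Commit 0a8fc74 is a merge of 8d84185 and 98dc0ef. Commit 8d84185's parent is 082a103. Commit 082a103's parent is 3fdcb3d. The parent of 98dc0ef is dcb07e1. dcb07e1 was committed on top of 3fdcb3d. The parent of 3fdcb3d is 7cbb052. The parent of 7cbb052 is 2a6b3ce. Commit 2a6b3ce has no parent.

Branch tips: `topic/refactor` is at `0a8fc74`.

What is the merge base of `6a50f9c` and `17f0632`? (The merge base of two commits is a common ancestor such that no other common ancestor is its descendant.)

Ancestors of 6a50f9c: {082a103, 0a8fc74, 17900d3, 2a6b3ce, 3fdcb3d, 6a50f9c, 7cbb052, 8d84185, 98dc0ef, dcb07e1}.
Ancestors of 17f0632: {17f0632, 2a6b3ce, 3fdcb3d, 7cbb052, dcb07e1}.
Common ancestors: {2a6b3ce, 3fdcb3d, 7cbb052, dcb07e1}.
Among these, dcb07e1 is not an ancestor of any other common ancestor — it is the merge base.

dcb07e1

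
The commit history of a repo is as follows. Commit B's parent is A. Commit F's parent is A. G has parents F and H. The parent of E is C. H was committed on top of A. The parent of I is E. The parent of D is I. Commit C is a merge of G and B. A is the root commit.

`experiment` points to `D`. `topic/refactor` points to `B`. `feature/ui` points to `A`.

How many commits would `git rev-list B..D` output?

Reachable from D: {A, B, C, D, E, F, G, H, I}.
Reachable from B: {A, B}.
In D's history but not B's: {C, D, E, F, G, H, I} — 7 commits.

7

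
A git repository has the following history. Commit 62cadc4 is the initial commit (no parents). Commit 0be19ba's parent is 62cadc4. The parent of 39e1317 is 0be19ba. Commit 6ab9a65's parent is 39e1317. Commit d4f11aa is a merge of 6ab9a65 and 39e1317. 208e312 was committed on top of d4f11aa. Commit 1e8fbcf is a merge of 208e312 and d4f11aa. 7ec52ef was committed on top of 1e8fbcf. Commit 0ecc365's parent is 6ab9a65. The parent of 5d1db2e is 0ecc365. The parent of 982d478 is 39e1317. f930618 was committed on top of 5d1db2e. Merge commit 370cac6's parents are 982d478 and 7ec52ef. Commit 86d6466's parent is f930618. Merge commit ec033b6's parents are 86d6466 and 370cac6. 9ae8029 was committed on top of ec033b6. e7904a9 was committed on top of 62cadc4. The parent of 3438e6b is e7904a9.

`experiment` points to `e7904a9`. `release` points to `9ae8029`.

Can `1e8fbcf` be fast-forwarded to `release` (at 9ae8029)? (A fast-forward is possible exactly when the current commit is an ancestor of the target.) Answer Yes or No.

A fast-forward from 1e8fbcf to 9ae8029 is possible iff 1e8fbcf is an ancestor of 9ae8029.
Ancestors of 9ae8029: {0be19ba, 0ecc365, 1e8fbcf, 208e312, 370cac6, 39e1317, 5d1db2e, 62cadc4, 6ab9a65, 7ec52ef, 86d6466, 982d478, 9ae8029, d4f11aa, ec033b6, f930618}.
1e8fbcf is among them, so fast-forward is possible.

Yes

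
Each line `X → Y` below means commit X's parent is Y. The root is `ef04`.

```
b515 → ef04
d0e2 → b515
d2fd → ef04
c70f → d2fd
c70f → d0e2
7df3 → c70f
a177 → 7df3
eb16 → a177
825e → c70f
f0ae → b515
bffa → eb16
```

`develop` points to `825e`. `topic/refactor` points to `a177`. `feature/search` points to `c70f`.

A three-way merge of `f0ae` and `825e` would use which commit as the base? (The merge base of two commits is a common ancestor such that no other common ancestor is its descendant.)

b515

Ancestors of f0ae: {b515, ef04, f0ae}.
Ancestors of 825e: {825e, b515, c70f, d0e2, d2fd, ef04}.
Common ancestors: {b515, ef04}.
Among these, b515 is not an ancestor of any other common ancestor — it is the merge base.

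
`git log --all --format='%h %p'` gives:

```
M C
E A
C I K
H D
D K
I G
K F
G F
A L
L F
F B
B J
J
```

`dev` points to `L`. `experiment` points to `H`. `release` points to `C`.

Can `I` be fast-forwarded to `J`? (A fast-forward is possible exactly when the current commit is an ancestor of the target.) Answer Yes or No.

No

A fast-forward from I to J is possible iff I is an ancestor of J.
Ancestors of J: {J}.
I is not among them, so fast-forward is not possible.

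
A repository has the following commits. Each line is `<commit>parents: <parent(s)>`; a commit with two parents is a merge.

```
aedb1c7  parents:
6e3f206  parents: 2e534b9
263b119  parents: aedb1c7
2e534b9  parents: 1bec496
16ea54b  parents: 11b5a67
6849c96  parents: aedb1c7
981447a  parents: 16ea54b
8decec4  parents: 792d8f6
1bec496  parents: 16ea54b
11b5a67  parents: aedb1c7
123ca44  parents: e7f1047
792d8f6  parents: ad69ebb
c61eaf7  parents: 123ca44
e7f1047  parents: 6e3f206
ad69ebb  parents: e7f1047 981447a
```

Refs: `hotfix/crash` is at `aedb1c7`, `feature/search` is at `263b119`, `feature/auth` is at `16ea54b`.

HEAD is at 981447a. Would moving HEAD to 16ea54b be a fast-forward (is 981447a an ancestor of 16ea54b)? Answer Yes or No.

No

A fast-forward from 981447a to 16ea54b is possible iff 981447a is an ancestor of 16ea54b.
Ancestors of 16ea54b: {11b5a67, 16ea54b, aedb1c7}.
981447a is not among them, so fast-forward is not possible.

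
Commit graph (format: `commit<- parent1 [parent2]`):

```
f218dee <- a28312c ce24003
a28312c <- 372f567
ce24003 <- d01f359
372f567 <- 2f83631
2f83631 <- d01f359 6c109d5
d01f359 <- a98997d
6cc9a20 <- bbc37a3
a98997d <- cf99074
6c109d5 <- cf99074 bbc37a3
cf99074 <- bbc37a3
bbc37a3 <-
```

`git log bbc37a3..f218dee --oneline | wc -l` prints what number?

9

Reachable from f218dee: {2f83631, 372f567, 6c109d5, a28312c, a98997d, bbc37a3, ce24003, cf99074, d01f359, f218dee}.
Reachable from bbc37a3: {bbc37a3}.
In f218dee's history but not bbc37a3's: {2f83631, 372f567, 6c109d5, a28312c, a98997d, ce24003, cf99074, d01f359, f218dee} — 9 commits.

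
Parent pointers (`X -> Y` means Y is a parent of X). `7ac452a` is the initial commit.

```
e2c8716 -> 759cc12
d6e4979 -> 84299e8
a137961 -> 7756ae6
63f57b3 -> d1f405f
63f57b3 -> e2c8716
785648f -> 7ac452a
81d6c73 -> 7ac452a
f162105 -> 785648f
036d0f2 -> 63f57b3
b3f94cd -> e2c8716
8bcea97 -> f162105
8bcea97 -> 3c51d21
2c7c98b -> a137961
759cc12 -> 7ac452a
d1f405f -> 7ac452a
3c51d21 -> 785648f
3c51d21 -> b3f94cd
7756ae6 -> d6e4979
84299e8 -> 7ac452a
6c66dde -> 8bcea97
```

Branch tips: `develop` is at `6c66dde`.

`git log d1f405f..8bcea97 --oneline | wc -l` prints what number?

7

Reachable from 8bcea97: {3c51d21, 759cc12, 785648f, 7ac452a, 8bcea97, b3f94cd, e2c8716, f162105}.
Reachable from d1f405f: {7ac452a, d1f405f}.
In 8bcea97's history but not d1f405f's: {3c51d21, 759cc12, 785648f, 8bcea97, b3f94cd, e2c8716, f162105} — 7 commits.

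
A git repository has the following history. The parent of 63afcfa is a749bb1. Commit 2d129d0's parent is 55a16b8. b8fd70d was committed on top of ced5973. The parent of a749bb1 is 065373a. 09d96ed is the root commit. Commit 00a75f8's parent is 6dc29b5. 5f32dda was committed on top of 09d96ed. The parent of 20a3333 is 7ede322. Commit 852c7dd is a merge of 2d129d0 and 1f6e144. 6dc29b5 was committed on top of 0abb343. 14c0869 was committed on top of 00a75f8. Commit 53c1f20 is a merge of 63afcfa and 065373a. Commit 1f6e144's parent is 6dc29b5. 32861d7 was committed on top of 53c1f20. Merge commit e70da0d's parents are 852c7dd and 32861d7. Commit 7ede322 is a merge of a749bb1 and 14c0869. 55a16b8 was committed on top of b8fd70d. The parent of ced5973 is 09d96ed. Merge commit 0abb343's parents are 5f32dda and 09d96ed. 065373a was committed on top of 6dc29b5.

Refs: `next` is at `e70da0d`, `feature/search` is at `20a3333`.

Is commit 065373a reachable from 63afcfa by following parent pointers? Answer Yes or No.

Yes

Ancestors of 63afcfa (commits reachable by following parents): {065373a, 09d96ed, 0abb343, 5f32dda, 63afcfa, 6dc29b5, a749bb1}.
065373a is in that set, so it is an ancestor of 63afcfa.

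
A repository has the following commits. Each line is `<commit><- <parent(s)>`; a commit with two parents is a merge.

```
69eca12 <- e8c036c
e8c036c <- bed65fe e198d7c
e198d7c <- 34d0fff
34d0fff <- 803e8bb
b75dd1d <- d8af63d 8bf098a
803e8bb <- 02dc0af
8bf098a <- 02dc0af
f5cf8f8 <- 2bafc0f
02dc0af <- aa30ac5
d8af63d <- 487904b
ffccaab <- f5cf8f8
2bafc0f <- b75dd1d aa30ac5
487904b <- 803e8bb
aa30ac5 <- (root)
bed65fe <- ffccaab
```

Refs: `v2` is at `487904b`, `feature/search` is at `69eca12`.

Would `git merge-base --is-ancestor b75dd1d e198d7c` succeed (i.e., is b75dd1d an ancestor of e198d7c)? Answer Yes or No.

Ancestors of e198d7c: {02dc0af, 34d0fff, 803e8bb, aa30ac5, e198d7c}.
b75dd1d is not in that set, so it is not an ancestor of e198d7c.

No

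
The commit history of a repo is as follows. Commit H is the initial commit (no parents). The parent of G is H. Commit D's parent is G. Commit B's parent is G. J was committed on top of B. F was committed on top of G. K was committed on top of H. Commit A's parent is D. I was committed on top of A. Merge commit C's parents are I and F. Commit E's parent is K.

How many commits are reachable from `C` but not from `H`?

Reachable from C: {A, C, D, F, G, H, I}.
Reachable from H: {H}.
In C's history but not H's: {A, C, D, F, G, I} — 6 commits.

6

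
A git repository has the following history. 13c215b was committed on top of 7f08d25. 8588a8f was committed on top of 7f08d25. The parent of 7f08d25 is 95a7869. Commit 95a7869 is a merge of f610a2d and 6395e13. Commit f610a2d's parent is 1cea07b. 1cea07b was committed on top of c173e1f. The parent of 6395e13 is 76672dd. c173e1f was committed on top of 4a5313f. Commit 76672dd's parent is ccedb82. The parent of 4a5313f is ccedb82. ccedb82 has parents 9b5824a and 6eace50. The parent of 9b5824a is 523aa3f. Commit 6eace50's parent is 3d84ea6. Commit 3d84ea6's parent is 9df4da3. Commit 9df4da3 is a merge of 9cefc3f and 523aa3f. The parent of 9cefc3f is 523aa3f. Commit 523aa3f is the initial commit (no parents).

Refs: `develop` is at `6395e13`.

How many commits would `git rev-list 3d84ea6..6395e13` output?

Reachable from 6395e13: {3d84ea6, 523aa3f, 6395e13, 6eace50, 76672dd, 9b5824a, 9cefc3f, 9df4da3, ccedb82}.
Reachable from 3d84ea6: {3d84ea6, 523aa3f, 9cefc3f, 9df4da3}.
In 6395e13's history but not 3d84ea6's: {6395e13, 6eace50, 76672dd, 9b5824a, ccedb82} — 5 commits.

5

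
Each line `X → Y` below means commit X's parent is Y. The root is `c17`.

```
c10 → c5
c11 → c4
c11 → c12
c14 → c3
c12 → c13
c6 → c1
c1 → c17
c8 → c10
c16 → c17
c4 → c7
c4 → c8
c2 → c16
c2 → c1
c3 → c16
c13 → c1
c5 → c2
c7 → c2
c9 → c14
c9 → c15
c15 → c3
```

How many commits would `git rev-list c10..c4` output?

3

Reachable from c4: {c1, c10, c16, c17, c2, c4, c5, c7, c8}.
Reachable from c10: {c1, c10, c16, c17, c2, c5}.
In c4's history but not c10's: {c4, c7, c8} — 3 commits.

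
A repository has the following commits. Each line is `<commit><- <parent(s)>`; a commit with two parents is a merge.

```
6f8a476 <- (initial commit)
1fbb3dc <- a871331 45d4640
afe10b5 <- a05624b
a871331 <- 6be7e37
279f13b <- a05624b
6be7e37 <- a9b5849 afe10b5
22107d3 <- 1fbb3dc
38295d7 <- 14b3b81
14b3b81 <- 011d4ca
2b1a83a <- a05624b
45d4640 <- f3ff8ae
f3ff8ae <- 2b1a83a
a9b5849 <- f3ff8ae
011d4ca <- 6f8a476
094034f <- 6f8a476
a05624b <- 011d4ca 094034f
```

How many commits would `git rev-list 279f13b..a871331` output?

Reachable from a871331: {011d4ca, 094034f, 2b1a83a, 6be7e37, 6f8a476, a05624b, a871331, a9b5849, afe10b5, f3ff8ae}.
Reachable from 279f13b: {011d4ca, 094034f, 279f13b, 6f8a476, a05624b}.
In a871331's history but not 279f13b's: {2b1a83a, 6be7e37, a871331, a9b5849, afe10b5, f3ff8ae} — 6 commits.

6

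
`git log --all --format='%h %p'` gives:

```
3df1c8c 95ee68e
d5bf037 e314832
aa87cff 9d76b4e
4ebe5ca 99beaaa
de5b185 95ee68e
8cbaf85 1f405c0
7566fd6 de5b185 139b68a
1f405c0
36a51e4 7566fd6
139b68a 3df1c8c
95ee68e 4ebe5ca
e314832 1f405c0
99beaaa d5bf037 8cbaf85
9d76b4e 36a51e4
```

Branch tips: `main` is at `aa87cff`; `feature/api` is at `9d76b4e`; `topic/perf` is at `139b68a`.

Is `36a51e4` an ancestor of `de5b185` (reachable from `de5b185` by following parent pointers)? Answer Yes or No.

Ancestors of de5b185: {1f405c0, 4ebe5ca, 8cbaf85, 95ee68e, 99beaaa, d5bf037, de5b185, e314832}.
36a51e4 is not in that set, so it is not an ancestor of de5b185.

No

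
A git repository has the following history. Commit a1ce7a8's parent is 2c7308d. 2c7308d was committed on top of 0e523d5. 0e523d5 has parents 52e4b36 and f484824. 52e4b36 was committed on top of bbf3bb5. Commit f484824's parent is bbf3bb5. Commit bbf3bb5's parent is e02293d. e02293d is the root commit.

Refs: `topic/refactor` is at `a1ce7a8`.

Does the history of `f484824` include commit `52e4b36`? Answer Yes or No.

Ancestors of f484824: {bbf3bb5, e02293d, f484824}.
52e4b36 is not in that set, so it is not an ancestor of f484824.

No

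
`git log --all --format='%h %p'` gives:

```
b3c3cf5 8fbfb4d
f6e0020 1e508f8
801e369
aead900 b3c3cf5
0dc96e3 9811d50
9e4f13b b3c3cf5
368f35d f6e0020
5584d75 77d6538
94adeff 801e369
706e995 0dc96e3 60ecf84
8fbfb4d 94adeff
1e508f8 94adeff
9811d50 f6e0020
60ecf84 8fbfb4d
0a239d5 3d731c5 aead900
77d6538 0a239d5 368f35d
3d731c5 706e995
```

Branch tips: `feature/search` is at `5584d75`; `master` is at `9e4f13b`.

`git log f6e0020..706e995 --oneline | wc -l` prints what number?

5

Reachable from 706e995: {0dc96e3, 1e508f8, 60ecf84, 706e995, 801e369, 8fbfb4d, 94adeff, 9811d50, f6e0020}.
Reachable from f6e0020: {1e508f8, 801e369, 94adeff, f6e0020}.
In 706e995's history but not f6e0020's: {0dc96e3, 60ecf84, 706e995, 8fbfb4d, 9811d50} — 5 commits.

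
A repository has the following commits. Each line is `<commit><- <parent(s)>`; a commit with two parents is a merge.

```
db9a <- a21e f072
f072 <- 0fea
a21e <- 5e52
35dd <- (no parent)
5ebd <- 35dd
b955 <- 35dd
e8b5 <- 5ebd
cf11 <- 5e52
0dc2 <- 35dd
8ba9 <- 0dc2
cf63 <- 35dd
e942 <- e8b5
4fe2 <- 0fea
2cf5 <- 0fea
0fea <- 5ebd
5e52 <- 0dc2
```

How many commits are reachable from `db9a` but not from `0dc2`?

6

Reachable from db9a: {0dc2, 0fea, 35dd, 5e52, 5ebd, a21e, db9a, f072}.
Reachable from 0dc2: {0dc2, 35dd}.
In db9a's history but not 0dc2's: {0fea, 5e52, 5ebd, a21e, db9a, f072} — 6 commits.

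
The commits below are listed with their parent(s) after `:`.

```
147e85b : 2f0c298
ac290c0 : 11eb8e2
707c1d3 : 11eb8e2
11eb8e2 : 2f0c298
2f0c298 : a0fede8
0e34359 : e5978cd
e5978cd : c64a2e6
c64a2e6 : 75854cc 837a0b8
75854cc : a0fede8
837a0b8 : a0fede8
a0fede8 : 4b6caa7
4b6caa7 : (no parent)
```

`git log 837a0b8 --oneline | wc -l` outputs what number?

Walking parent pointers from 837a0b8: reachable set = {4b6caa7, 837a0b8, a0fede8}.
That is 3 commits.

3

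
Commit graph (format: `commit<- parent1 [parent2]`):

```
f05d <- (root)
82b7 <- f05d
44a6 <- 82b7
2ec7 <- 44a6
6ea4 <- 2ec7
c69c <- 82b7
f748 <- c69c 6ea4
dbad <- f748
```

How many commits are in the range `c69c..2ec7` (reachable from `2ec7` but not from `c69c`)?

Reachable from 2ec7: {2ec7, 44a6, 82b7, f05d}.
Reachable from c69c: {82b7, c69c, f05d}.
In 2ec7's history but not c69c's: {2ec7, 44a6} — 2 commits.

2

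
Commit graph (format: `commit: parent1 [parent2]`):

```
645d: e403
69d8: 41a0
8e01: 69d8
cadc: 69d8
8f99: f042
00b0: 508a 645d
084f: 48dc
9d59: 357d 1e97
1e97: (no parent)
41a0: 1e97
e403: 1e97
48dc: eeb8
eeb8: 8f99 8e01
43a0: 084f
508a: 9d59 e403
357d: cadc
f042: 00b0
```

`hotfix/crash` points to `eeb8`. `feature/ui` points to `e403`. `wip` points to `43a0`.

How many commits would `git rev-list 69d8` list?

Walking parent pointers from 69d8: reachable set = {1e97, 41a0, 69d8}.
That is 3 commits.

3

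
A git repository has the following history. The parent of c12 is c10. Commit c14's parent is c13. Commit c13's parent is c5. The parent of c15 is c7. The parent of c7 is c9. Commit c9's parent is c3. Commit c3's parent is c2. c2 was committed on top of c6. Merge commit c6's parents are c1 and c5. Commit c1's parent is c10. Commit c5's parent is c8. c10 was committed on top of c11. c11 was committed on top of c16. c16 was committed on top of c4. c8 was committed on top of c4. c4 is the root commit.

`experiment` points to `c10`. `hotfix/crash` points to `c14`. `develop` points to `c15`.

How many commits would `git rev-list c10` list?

4

Walking parent pointers from c10: reachable set = {c10, c11, c16, c4}.
That is 4 commits.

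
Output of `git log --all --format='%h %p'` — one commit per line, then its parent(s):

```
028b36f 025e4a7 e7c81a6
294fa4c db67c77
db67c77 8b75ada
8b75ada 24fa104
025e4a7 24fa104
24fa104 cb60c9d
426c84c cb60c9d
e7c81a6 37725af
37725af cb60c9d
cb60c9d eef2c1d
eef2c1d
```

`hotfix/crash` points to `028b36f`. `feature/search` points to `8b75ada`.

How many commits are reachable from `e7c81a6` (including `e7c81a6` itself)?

Walking parent pointers from e7c81a6: reachable set = {37725af, cb60c9d, e7c81a6, eef2c1d}.
That is 4 commits.

4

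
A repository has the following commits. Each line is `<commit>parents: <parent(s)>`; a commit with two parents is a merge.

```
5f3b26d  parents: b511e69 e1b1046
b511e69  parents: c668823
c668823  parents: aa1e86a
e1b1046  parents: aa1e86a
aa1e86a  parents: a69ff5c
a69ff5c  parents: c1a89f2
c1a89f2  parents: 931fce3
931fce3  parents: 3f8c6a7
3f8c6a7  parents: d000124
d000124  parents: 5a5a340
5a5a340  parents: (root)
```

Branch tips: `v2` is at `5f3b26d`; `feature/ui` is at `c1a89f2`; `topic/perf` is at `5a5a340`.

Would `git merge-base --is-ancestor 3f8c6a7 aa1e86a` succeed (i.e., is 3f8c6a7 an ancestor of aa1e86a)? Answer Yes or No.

Yes

Ancestors of aa1e86a (commits reachable by following parents): {3f8c6a7, 5a5a340, 931fce3, a69ff5c, aa1e86a, c1a89f2, d000124}.
3f8c6a7 is in that set, so it is an ancestor of aa1e86a.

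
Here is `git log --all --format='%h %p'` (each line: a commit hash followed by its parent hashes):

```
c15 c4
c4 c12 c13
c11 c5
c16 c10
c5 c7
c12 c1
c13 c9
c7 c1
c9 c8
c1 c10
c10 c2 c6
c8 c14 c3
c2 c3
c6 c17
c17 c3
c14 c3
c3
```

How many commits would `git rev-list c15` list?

Walking parent pointers from c15: reachable set = {c1, c10, c12, c13, c14, c15, c17, c2, c3, c4, c6, c8, c9}.
That is 13 commits.

13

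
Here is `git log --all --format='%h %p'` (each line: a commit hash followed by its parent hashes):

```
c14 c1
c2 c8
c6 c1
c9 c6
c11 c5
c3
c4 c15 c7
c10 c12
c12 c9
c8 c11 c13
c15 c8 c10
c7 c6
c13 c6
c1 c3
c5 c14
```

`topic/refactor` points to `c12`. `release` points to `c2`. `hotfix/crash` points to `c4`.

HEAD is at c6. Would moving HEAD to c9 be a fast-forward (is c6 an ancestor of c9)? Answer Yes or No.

A fast-forward from c6 to c9 is possible iff c6 is an ancestor of c9.
Ancestors of c9: {c1, c3, c6, c9}.
c6 is among them, so fast-forward is possible.

Yes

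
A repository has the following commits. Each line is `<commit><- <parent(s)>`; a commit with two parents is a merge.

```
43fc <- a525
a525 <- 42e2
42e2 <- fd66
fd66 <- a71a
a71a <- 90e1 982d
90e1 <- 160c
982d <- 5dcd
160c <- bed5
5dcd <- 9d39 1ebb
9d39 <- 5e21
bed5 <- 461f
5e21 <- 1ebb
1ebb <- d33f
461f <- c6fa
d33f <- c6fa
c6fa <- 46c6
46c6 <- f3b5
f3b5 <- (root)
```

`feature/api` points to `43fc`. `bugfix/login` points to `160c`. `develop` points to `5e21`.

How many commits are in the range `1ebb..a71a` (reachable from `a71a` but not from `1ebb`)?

Reachable from a71a: {160c, 1ebb, 461f, 46c6, 5dcd, 5e21, 90e1, 982d, 9d39, a71a, bed5, c6fa, d33f, f3b5}.
Reachable from 1ebb: {1ebb, 46c6, c6fa, d33f, f3b5}.
In a71a's history but not 1ebb's: {160c, 461f, 5dcd, 5e21, 90e1, 982d, 9d39, a71a, bed5} — 9 commits.

9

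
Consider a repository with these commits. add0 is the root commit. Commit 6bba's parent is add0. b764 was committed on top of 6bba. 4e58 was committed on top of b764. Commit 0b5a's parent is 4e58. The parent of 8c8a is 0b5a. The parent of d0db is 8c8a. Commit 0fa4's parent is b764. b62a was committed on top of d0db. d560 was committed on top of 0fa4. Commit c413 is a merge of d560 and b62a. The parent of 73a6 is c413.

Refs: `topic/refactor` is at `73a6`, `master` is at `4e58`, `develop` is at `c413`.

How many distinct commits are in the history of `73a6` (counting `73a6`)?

12

Walking parent pointers from 73a6: reachable set = {0b5a, 0fa4, 4e58, 6bba, 73a6, 8c8a, add0, b62a, b764, c413, d0db, d560}.
That is 12 commits.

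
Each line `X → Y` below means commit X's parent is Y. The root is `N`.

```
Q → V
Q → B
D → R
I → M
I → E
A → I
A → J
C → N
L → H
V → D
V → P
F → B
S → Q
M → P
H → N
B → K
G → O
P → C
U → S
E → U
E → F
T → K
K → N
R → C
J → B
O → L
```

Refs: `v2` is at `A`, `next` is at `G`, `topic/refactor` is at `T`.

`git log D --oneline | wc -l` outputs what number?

Walking parent pointers from D: reachable set = {C, D, N, R}.
That is 4 commits.

4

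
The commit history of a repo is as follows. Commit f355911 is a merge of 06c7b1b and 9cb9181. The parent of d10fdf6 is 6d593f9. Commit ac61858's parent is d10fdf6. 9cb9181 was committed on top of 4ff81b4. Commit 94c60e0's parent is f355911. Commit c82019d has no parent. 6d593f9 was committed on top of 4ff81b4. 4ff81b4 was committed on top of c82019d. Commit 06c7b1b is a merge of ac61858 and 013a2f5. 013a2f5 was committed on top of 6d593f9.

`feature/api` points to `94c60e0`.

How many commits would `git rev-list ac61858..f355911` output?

Reachable from f355911: {013a2f5, 06c7b1b, 4ff81b4, 6d593f9, 9cb9181, ac61858, c82019d, d10fdf6, f355911}.
Reachable from ac61858: {4ff81b4, 6d593f9, ac61858, c82019d, d10fdf6}.
In f355911's history but not ac61858's: {013a2f5, 06c7b1b, 9cb9181, f355911} — 4 commits.

4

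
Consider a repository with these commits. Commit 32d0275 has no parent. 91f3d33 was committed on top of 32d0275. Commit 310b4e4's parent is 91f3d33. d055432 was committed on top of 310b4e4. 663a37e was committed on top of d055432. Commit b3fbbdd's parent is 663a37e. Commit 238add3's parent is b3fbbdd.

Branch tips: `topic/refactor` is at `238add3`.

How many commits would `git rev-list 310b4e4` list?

Walking parent pointers from 310b4e4: reachable set = {310b4e4, 32d0275, 91f3d33}.
That is 3 commits.

3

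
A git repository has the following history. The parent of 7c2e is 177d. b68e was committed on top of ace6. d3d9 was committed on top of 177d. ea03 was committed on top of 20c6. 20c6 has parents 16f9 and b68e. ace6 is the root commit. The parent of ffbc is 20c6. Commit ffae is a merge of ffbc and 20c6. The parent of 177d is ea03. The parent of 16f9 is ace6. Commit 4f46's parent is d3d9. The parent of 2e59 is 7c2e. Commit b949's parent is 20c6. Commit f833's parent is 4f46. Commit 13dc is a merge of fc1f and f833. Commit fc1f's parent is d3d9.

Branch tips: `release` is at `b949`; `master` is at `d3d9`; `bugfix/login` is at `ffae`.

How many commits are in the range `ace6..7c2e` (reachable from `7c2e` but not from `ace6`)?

6

Reachable from 7c2e: {16f9, 177d, 20c6, 7c2e, ace6, b68e, ea03}.
Reachable from ace6: {ace6}.
In 7c2e's history but not ace6's: {16f9, 177d, 20c6, 7c2e, b68e, ea03} — 6 commits.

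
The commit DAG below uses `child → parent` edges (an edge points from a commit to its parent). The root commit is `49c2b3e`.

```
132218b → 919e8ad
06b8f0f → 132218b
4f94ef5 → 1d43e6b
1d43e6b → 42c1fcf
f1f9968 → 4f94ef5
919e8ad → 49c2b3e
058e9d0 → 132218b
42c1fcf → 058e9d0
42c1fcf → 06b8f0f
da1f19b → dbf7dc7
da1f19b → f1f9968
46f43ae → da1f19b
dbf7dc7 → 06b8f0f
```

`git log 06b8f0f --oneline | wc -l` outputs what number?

Walking parent pointers from 06b8f0f: reachable set = {06b8f0f, 132218b, 49c2b3e, 919e8ad}.
That is 4 commits.

4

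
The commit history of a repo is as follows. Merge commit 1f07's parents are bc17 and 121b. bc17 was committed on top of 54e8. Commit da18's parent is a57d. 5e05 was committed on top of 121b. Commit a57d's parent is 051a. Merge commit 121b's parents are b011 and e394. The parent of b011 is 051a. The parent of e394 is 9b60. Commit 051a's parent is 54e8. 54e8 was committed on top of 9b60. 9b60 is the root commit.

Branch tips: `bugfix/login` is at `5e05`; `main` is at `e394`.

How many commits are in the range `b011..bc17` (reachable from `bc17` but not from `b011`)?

Reachable from bc17: {54e8, 9b60, bc17}.
Reachable from b011: {051a, 54e8, 9b60, b011}.
In bc17's history but not b011's: {bc17} — 1 commit.

1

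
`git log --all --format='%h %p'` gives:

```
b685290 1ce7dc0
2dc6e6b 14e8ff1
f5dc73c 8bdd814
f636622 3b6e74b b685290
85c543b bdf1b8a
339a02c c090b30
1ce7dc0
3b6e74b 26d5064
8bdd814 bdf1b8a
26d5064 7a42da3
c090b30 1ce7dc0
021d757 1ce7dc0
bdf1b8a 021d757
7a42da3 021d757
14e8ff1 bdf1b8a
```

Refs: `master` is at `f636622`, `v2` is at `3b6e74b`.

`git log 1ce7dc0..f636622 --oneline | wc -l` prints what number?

6

Reachable from f636622: {021d757, 1ce7dc0, 26d5064, 3b6e74b, 7a42da3, b685290, f636622}.
Reachable from 1ce7dc0: {1ce7dc0}.
In f636622's history but not 1ce7dc0's: {021d757, 26d5064, 3b6e74b, 7a42da3, b685290, f636622} — 6 commits.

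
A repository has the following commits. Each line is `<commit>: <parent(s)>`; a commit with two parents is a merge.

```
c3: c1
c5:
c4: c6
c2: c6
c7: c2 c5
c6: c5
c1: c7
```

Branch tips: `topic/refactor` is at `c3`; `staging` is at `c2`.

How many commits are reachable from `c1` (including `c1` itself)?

5

Walking parent pointers from c1: reachable set = {c1, c2, c5, c6, c7}.
That is 5 commits.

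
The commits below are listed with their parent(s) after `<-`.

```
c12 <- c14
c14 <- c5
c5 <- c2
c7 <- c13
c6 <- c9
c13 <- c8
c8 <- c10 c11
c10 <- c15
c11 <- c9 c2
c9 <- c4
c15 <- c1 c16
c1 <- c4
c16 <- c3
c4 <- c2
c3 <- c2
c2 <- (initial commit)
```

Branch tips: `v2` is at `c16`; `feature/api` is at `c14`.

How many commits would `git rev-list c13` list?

11

Walking parent pointers from c13: reachable set = {c1, c10, c11, c13, c15, c16, c2, c3, c4, c8, c9}.
That is 11 commits.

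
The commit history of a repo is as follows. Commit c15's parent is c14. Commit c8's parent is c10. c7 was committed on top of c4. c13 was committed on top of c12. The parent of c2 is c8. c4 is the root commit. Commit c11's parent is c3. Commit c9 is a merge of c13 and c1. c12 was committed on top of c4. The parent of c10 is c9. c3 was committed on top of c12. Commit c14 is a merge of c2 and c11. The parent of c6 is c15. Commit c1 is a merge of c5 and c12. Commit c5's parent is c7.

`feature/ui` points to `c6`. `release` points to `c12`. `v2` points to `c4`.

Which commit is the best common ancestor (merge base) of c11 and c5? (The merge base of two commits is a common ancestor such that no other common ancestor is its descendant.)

Ancestors of c11: {c11, c12, c3, c4}.
Ancestors of c5: {c4, c5, c7}.
Common ancestors: {c4}.
The only common ancestor is c4, so it is the merge base.

c4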